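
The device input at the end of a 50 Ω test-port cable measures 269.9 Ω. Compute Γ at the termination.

Γ = 0.687

Γ = (Z_L − Z_0)/(Z_L + Z_0) = (269.9 − 50)/(269.9 + 50) = 219.9/319.9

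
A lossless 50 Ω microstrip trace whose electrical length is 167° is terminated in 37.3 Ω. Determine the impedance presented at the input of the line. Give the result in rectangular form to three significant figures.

tan(βl) = tan(167°) = -0.231
Z_in = Z_0·(Z_L + jZ_0·tanβl)/(Z_0 + jZ_L·tanβl)
     = 50·(37.3 − j11.5)/(50 − j8.61)

Z_in ≈ 38.2 − j4.97 Ω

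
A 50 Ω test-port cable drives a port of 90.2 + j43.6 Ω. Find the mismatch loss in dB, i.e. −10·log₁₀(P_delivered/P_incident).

mismatch loss ≈ 0.774 dB

Γ = (40.2 + j43.6)/(140.2 + j43.6), |Γ| = 0.404
|Γ|² = 0.163, so P_del/P_inc = 1 − |Γ|² = 0.837
ML = −10·log₁₀(1 − |Γ|²)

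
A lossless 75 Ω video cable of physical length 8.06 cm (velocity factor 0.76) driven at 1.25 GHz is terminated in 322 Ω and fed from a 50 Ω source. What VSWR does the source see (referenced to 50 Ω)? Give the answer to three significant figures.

VSWR ≈ 6

λ = v/f = 0.76·c / 1.25 GHz = 0.182 m
βl = 2π·l/λ = 2π × 0.442 = 159°
tan(βl) = -0.382
Z_in = Z_0·(Z_L + jZ_0·tanβl)/(Z_0 + jZ_L·tanβl) = 99.9 + j135 Ω
Γ_s = (Z_in − Z_s)/(Z_in + Z_s) = (49.9 + j135)/(150 + j135), |Γ_s| = 0.714
VSWR = (1 + |Γ_s|)/(1 − |Γ_s|)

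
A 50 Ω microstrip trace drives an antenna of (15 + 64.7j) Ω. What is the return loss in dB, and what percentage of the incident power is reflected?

Γ = (-35 + j64.7)/(65 + j64.7), |Γ| = 0.802
RL = −20·log₁₀(0.802) = 1.92 dB
P_refl/P_inc = |Γ|² = 0.643

RL ≈ 1.92 dB; 64.3% of incident power reflected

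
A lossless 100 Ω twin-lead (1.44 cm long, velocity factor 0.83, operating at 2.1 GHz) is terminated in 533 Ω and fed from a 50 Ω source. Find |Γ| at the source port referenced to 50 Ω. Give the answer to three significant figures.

λ = v/f = 0.83·c / 2.1 GHz = 0.119 m
βl = 2π·l/λ = 2π × 0.121 = 43.7°
tan(βl) = 0.956
Z_in = Z_0·(Z_L + jZ_0·tanβl)/(Z_0 + jZ_L·tanβl) = 37.8 − j97.1 Ω
Γ_s = (Z_in − Z_s)/(Z_in + Z_s) = (-12.2 − j97.1)/(87.8 − j97.1), |Γ_s| = 0.748

|Γ| ≈ 0.748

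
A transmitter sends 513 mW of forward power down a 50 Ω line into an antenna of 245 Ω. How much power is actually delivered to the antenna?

P_delivered ≈ 289 mW

Γ = (245 − 50)/(245 + 50) = 0.661
|Γ|² = 0.437
P_refl = |Γ|²·P_inc = 224 mW, P_del = (1 − |Γ|²)·P_inc = 289 mW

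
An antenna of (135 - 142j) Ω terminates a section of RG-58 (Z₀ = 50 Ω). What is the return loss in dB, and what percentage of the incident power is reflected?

RL ≈ 2.98 dB; 50.4% of incident power reflected

Γ = (85 − j142)/(185 − j142), |Γ| = 0.71
RL = −20·log₁₀(0.71) = 2.98 dB
P_refl/P_inc = |Γ|² = 0.504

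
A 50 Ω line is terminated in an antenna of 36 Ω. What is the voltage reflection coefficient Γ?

Γ = -0.163

Γ = (Z_L − Z_0)/(Z_L + Z_0) = (36 − 50)/(36 + 50) = -14/86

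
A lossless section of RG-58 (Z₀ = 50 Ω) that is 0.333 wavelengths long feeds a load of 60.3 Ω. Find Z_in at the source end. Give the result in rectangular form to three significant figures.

βl = 2π × 0.333 = 120°
tan(βl) = tan(120°) = -1.74
Z_in = Z_0·(Z_L + jZ_0·tanβl)/(Z_0 + jZ_L·tanβl)
     = 50·(60.3 − j87)/(50 − j105)

Z_in ≈ 44.9 + j7.32 Ω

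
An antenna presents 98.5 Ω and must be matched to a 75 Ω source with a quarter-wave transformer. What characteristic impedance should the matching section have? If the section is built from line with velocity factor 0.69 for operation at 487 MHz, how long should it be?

Z_qwt = √(Z_0·R_L) = √(75 × 98.5) = √7388
λ = 0.69·c/f = 0.425 m, so l = λ/4 = 0.106 m

Z_qwt ≈ 86 Ω; length ≈ 10.6 cm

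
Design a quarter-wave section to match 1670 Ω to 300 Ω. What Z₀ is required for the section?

Z_qwt ≈ 708 Ω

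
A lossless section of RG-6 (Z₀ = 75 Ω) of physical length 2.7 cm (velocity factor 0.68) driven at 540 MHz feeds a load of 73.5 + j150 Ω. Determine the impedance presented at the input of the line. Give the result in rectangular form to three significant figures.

λ = v/f = 0.68·c / 540 MHz = 0.378 m
βl = 2π·l/λ = 2π × 0.0715 = 25.7°
tan(βl) = tan(25.7°) = 0.482
Z_in = Z_0·(Z_L + jZ_0·tanβl)/(Z_0 + jZ_L·tanβl)
     = 75·(73.5 + j186)/(2.72 + j35.4)

Z_in ≈ 404 − j125 Ω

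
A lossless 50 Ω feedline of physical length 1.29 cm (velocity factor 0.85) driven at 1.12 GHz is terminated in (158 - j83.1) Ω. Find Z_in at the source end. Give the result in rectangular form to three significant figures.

λ = v/f = 0.85·c / 1.12 GHz = 0.228 m
βl = 2π·l/λ = 2π × 0.0567 = 20.4°
tan(βl) = tan(20.4°) = 0.372
Z_in = Z_0·(Z_L + jZ_0·tanβl)/(Z_0 + jZ_L·tanβl)
     = 50·(158 − j64.5)/(80.9 + j58.8)

Z_in ≈ 45 − j72.5 Ω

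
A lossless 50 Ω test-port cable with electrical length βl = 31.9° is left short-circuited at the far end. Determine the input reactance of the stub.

tan(βl) = 0.622
For a short-circuited stub, Z_in = jZ_0·tan(βl)

X_in ≈ 31.1 Ω (inductive)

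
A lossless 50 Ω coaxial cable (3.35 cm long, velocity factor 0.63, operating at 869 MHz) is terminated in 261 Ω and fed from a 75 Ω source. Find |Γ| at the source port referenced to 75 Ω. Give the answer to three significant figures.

λ = v/f = 0.63·c / 869 MHz = 0.217 m
βl = 2π·l/λ = 2π × 0.154 = 55.5°
tan(βl) = 1.45
Z_in = Z_0·(Z_L + jZ_0·tanβl)/(Z_0 + jZ_L·tanβl) = 13.9 − j32.6 Ω
Γ_s = (Z_in − Z_s)/(Z_in + Z_s) = (-61.1 − j32.6)/(88.9 − j32.6), |Γ_s| = 0.732

|Γ| ≈ 0.732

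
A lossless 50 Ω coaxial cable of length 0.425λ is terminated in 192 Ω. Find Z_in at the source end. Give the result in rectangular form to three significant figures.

Z_in ≈ 50.1 + j72.5 Ω

βl = 2π × 0.425 = 153°
tan(βl) = tan(153°) = -0.51
Z_in = Z_0·(Z_L + jZ_0·tanβl)/(Z_0 + jZ_L·tanβl)
     = 50·(192 − j25.5)/(50 − j97.8)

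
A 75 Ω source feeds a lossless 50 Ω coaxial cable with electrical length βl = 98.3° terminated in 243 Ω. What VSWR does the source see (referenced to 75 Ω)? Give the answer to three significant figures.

VSWR ≈ 7.21

tan(βl) = -6.85
Z_in = Z_0·(Z_L + jZ_0·tanβl)/(Z_0 + jZ_L·tanβl) = 10.5 + j6.98 Ω
Γ_s = (Z_in − Z_s)/(Z_in + Z_s) = (-64.5 + j6.98)/(85.5 + j6.98), |Γ_s| = 0.756
VSWR = (1 + |Γ_s|)/(1 − |Γ_s|)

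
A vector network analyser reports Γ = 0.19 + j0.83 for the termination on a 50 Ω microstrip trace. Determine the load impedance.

Z_L = Z_0·(1 + Γ)/(1 − Γ) = 50·(1.19 + j0.83)/(0.81 − j0.83)

Z_L ≈ 10.2 + j61.7 Ω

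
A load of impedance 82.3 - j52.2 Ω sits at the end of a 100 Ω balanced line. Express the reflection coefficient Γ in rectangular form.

Γ = (Z_L − Z_0)/(Z_L + Z_0) = (-17.7 − j52.2)/(182.3 − j52.2)

Γ ≈ -0.014 − j0.29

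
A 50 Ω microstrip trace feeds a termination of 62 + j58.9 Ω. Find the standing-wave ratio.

VSWR ≈ 2.81

Γ = (Z_L − Z_0)/(Z_L + Z_0) = (12 + j58.9)/(112 + j58.9)
|Γ| = 60.1/127 = 0.475
VSWR = (1 + |Γ|)/(1 − |Γ|) = 1.48/0.525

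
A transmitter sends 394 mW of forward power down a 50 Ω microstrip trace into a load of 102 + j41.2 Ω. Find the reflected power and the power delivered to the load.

P_reflected ≈ 69.9 mW; P_delivered ≈ 324 mW

|Γ| = |(52 + j41.2)/(152 + j41.2)| = 0.421
|Γ|² = 0.177
P_refl = |Γ|²·P_inc = 69.9 mW, P_del = (1 − |Γ|²)·P_inc = 324 mW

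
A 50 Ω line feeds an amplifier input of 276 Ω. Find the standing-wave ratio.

VSWR ≈ 5.52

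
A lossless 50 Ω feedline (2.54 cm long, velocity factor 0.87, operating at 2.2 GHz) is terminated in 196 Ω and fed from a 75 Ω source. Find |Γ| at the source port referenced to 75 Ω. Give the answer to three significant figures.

|Γ| ≈ 0.702

λ = v/f = 0.87·c / 2.2 GHz = 0.119 m
βl = 2π·l/λ = 2π × 0.214 = 77.1°
tan(βl) = 4.36
Z_in = Z_0·(Z_L + jZ_0·tanβl)/(Z_0 + jZ_L·tanβl) = 13.4 − j10.7 Ω
Γ_s = (Z_in − Z_s)/(Z_in + Z_s) = (-61.6 − j10.7)/(88.4 − j10.7), |Γ_s| = 0.702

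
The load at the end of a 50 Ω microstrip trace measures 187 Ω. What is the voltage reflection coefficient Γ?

Γ = (Z_L − Z_0)/(Z_L + Z_0) = (187 − 50)/(187 + 50) = 137/237

Γ = 0.578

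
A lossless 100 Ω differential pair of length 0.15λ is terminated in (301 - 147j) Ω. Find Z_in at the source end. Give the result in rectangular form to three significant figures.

βl = 2π × 0.15 = 54°
tan(βl) = tan(54°) = 1.38
Z_in = Z_0·(Z_L + jZ_0·tanβl)/(Z_0 + jZ_L·tanβl)
     = 100·(301 − j9.36)/(302 + j414)

Z_in ≈ 33.1 − j48.5 Ω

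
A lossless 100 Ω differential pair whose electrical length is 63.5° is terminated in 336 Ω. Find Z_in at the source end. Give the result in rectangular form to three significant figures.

tan(βl) = tan(63.5°) = 2.01
Z_in = Z_0·(Z_L + jZ_0·tanβl)/(Z_0 + jZ_L·tanβl)
     = 100·(336 + j201)/(100 + j674)

Z_in ≈ 36.4 − j44.5 Ω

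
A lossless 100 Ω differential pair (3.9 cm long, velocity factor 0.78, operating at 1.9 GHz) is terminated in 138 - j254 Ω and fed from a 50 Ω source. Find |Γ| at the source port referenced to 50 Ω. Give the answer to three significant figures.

|Γ| ≈ 0.771

λ = v/f = 0.78·c / 1.9 GHz = 0.123 m
βl = 2π·l/λ = 2π × 0.317 = 114°
tan(βl) = -2.25
Z_in = Z_0·(Z_L + jZ_0·tanβl)/(Z_0 + jZ_L·tanβl) = 26.3 + j84.4 Ω
Γ_s = (Z_in − Z_s)/(Z_in + Z_s) = (-23.7 + j84.4)/(76.3 + j84.4), |Γ_s| = 0.771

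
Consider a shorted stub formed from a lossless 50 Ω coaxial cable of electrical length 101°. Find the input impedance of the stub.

Z_in ≈ −j257 Ω

tan(βl) = -5.14
For a shorted stub, Z_in = jZ_0·tan(βl)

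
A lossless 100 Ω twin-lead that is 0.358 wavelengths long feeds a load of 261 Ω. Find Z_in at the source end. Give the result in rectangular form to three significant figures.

Z_in ≈ 57.7 + j62.8 Ω

βl = 2π × 0.358 = 129°
tan(βl) = tan(129°) = -1.24
Z_in = Z_0·(Z_L + jZ_0·tanβl)/(Z_0 + jZ_L·tanβl)
     = 100·(261 − j124)/(100 − j324)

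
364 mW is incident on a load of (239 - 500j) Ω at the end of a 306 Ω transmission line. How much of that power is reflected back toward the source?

|Γ| = |(-67 − j500)/(545 − j500)| = 0.682
|Γ|² = 0.465
P_refl = |Γ|²·P_inc = 169 mW, P_del = (1 − |Γ|²)·P_inc = 195 mW

P_reflected ≈ 169 mW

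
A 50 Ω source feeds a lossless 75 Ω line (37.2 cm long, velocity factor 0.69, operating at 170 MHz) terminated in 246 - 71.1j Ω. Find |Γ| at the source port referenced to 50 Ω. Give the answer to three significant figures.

|Γ| ≈ 0.495

λ = v/f = 0.69·c / 170 MHz = 1.22 m
βl = 2π·l/λ = 2π × 0.306 = 110°
tan(βl) = -2.75
Z_in = Z_0·(Z_L + jZ_0·tanβl)/(Z_0 + jZ_L·tanβl) = 25.1 + j31.7 Ω
Γ_s = (Z_in − Z_s)/(Z_in + Z_s) = (-24.9 + j31.7)/(75.1 + j31.7), |Γ_s| = 0.495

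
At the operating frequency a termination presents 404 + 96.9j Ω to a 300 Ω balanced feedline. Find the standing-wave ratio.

VSWR ≈ 1.5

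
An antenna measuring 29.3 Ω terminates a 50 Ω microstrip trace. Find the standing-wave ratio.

VSWR ≈ 1.71

For a purely resistive load, VSWR = R_L/Z_0 or Z_0/R_L (whichever > 1) = 50/29.3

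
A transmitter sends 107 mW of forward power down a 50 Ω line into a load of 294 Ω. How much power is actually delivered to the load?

P_delivered ≈ 53.2 mW

Γ = (294 − 50)/(294 + 50) = 0.709
|Γ|² = 0.503
P_refl = |Γ|²·P_inc = 53.8 mW, P_del = (1 − |Γ|²)·P_inc = 53.2 mW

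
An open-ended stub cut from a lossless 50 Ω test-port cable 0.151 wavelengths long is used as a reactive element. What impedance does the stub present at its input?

Z_in ≈ −j35.8 Ω

βl = 2π × 0.151 = 54.4°
tan(βl) = 1.39
For an open-ended stub, Z_in = −jZ_0·cot(βl) = −jZ_0/tan(βl)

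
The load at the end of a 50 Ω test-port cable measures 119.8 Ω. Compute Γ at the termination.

Γ = 0.411

Γ = (Z_L − Z_0)/(Z_L + Z_0) = (119.8 − 50)/(119.8 + 50) = 69.8/169.8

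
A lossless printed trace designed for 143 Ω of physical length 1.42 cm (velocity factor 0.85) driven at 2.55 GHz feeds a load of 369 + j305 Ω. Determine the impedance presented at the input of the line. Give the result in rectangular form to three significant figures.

λ = v/f = 0.85·c / 2.55 GHz = 0.1 m
βl = 2π·l/λ = 2π × 0.142 = 51.1°
tan(βl) = tan(51.1°) = 1.24
Z_in = Z_0·(Z_L + jZ_0·tanβl)/(Z_0 + jZ_L·tanβl)
     = 143·(369 + j482)/(-235 + j458)

Z_in ≈ 72.3 − j152 Ω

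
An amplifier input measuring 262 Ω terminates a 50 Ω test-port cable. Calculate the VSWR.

Γ = (262 − 50)/(262 + 50) = 0.679
VSWR = (1 + 0.679)/(1 − 0.679)

VSWR ≈ 5.24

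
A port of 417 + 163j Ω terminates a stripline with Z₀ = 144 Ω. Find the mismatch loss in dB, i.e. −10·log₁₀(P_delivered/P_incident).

Γ = (273 + j163)/(561 + j163), |Γ| = 0.544
|Γ|² = 0.296, so P_del/P_inc = 1 − |Γ|² = 0.704
ML = −10·log₁₀(1 − |Γ|²)

mismatch loss ≈ 1.53 dB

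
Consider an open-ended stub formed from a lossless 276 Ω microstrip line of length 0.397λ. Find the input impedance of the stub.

Z_in ≈ +j365 Ω

βl = 2π × 0.397 = 143°
tan(βl) = -0.756
For an open-ended stub, Z_in = −jZ_0·cot(βl) = −jZ_0/tan(βl)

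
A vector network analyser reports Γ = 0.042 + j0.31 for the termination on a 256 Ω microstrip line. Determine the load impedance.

Z_L = Z_0·(1 + Γ)/(1 − Γ) = 256·(1.04 + j0.31)/(0.958 − j0.31)

Z_L ≈ 228 + j157 Ω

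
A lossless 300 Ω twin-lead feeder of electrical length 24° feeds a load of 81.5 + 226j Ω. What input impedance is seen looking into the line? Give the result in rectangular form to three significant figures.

tan(βl) = tan(24°) = 0.445
Z_in = Z_0·(Z_L + jZ_0·tanβl)/(Z_0 + jZ_L·tanβl)
     = 300·(81.5 + j360)/(199 + j36.3)

Z_in ≈ 214 + j502 Ω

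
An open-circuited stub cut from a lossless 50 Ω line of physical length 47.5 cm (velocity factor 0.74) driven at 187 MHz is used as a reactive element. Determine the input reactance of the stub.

λ = v/f = 0.74·c / 187 MHz = 1.19 m
βl = 2π·l/λ = 2π × 0.4 = 144°
tan(βl) = -0.725
For an open-circuited stub, Z_in = −jZ_0·cot(βl) = −jZ_0/tan(βl)

X_in ≈ 68.9 Ω (inductive)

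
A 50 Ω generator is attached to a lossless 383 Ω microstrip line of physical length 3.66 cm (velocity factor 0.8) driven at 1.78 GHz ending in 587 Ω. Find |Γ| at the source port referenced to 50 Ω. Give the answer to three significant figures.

|Γ| ≈ 0.673

λ = v/f = 0.8·c / 1.78 GHz = 0.135 m
βl = 2π·l/λ = 2π × 0.271 = 97.7°
tan(βl) = -7.37
Z_in = Z_0·(Z_L + jZ_0·tanβl)/(Z_0 + jZ_L·tanβl) = 253 + j29.6 Ω
Γ_s = (Z_in − Z_s)/(Z_in + Z_s) = (203 + j29.6)/(303 + j29.6), |Γ_s| = 0.673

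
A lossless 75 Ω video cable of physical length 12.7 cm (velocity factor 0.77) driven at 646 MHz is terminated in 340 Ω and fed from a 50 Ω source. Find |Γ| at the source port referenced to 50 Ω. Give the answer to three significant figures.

|Γ| ≈ 0.635

λ = v/f = 0.77·c / 646 MHz = 0.358 m
βl = 2π·l/λ = 2π × 0.355 = 128°
tan(βl) = -1.29
Z_in = Z_0·(Z_L + jZ_0·tanβl)/(Z_0 + jZ_L·tanβl) = 25.8 + j53.9 Ω
Γ_s = (Z_in − Z_s)/(Z_in + Z_s) = (-24.2 + j53.9)/(75.8 + j53.9), |Γ_s| = 0.635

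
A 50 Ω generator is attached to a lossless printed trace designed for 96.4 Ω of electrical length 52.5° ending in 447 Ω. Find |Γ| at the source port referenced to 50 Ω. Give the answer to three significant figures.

|Γ| ≈ 0.663

tan(βl) = 1.3
Z_in = Z_0·(Z_L + jZ_0·tanβl)/(Z_0 + jZ_L·tanβl) = 32.1 − j68.7 Ω
Γ_s = (Z_in − Z_s)/(Z_in + Z_s) = (-17.9 − j68.7)/(82.1 − j68.7), |Γ_s| = 0.663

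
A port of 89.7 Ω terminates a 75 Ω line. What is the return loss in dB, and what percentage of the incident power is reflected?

RL ≈ 21 dB; 0.797% of incident power reflected

Γ = (89.7 − 75)/(89.7 + 75) = 0.0893
RL = −20·log₁₀(0.0893) = 21 dB
P_refl/P_inc = |Γ|² = 0.00797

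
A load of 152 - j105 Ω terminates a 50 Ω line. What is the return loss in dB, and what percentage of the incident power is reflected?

Γ = (102 − j105)/(202 − j105), |Γ| = 0.643
RL = −20·log₁₀(0.643) = 3.84 dB
P_refl/P_inc = |Γ|² = 0.413

RL ≈ 3.84 dB; 41.3% of incident power reflected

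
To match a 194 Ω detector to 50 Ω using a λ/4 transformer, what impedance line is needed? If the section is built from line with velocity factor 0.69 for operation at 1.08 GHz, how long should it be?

Z_qwt = √(Z_0·R_L) = √(50 × 194) = √9700
λ = 0.69·c/f = 0.192 m, so l = λ/4 = 0.0479 m

Z_qwt ≈ 98.5 Ω; length ≈ 4.79 cm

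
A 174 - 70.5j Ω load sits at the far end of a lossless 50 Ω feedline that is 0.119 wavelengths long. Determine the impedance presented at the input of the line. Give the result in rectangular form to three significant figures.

Z_in ≈ 20.6 − j39.2 Ω

βl = 2π × 0.119 = 42.8°
tan(βl) = tan(42.8°) = 0.927
Z_in = Z_0·(Z_L + jZ_0·tanβl)/(Z_0 + jZ_L·tanβl)
     = 50·(174 − j24.1)/(115 + j161)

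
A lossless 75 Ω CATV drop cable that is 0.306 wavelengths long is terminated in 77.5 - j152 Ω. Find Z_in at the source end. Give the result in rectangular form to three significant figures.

βl = 2π × 0.306 = 110°
tan(βl) = tan(110°) = -2.72
Z_in = Z_0·(Z_L + jZ_0·tanβl)/(Z_0 + jZ_L·tanβl)
     = 75·(77.5 − j356)/(-339 − j211)

Z_in ≈ 23 + j64.5 Ω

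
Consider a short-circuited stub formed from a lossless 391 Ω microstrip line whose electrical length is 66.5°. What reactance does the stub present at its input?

X_in ≈ 899 Ω (inductive)

tan(βl) = 2.3
For a short-circuited stub, Z_in = jZ_0·tan(βl)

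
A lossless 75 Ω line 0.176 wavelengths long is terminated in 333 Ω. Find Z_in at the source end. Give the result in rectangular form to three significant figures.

βl = 2π × 0.176 = 63.4°
tan(βl) = tan(63.4°) = 1.99
Z_in = Z_0·(Z_L + jZ_0·tanβl)/(Z_0 + jZ_L·tanβl)
     = 75·(333 + j150)/(75 + j664)

Z_in ≈ 20.9 − j35.3 Ω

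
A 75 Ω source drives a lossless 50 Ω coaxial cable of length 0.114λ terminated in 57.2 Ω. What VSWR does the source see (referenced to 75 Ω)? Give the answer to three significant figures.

βl = 2π × 0.114 = 41°
tan(βl) = 0.871
Z_in = Z_0·(Z_L + jZ_0·tanβl)/(Z_0 + jZ_L·tanβl) = 50.5 − j6.75 Ω
Γ_s = (Z_in − Z_s)/(Z_in + Z_s) = (-24.5 − j6.75)/(125 − j6.75), |Γ_s| = 0.202
VSWR = (1 + |Γ_s|)/(1 − |Γ_s|)

VSWR ≈ 1.51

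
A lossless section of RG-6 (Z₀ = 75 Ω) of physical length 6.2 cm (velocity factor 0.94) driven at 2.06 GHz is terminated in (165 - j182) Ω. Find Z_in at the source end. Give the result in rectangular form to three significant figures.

λ = v/f = 0.94·c / 2.06 GHz = 0.137 m
βl = 2π·l/λ = 2π × 0.453 = 163°
tan(βl) = tan(163°) = -0.305
Z_in = Z_0·(Z_L + jZ_0·tanβl)/(Z_0 + jZ_L·tanβl)
     = 75·(165 − j205)/(19.5 − j50.3)

Z_in ≈ 348 + j111 Ω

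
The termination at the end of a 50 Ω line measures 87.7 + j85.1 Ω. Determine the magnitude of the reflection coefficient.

|Γ| ≈ 0.575

Γ = (Z_L − Z_0)/(Z_L + Z_0) = (37.7 + j85.1)/(137.7 + j85.1)
|Γ| = 93.1/162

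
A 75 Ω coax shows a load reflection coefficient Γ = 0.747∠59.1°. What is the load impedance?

Z_L = Z_0·(1 + Γ)/(1 − Γ) = 75·(1.38 + j0.641)/(0.616 − j0.641)

Z_L ≈ 41.9 + j122 Ω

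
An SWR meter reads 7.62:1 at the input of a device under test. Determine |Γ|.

|Γ| ≈ 0.768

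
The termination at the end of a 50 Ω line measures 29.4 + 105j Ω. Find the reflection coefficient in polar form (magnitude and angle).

Γ ≈ 0.813 ∠ 48.2°

Γ = (Z_L − Z_0)/(Z_L + Z_0) = (-20.6 + j105)/(79.4 + j105)
|Γ| = 107/132 = 0.813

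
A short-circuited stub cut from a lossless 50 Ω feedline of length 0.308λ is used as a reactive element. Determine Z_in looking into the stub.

Z_in ≈ −j131 Ω

βl = 2π × 0.308 = 111°
tan(βl) = -2.62
For a short-circuited stub, Z_in = jZ_0·tan(βl)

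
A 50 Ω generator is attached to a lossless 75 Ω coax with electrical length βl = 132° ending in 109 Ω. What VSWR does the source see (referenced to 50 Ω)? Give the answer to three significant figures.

tan(βl) = -1.11
Z_in = Z_0·(Z_L + jZ_0·tanβl)/(Z_0 + jZ_L·tanβl) = 67.5 + j25.7 Ω
Γ_s = (Z_in − Z_s)/(Z_in + Z_s) = (17.5 + j25.7)/(118 + j25.7), |Γ_s| = 0.259
VSWR = (1 + |Γ_s|)/(1 − |Γ_s|)

VSWR ≈ 1.7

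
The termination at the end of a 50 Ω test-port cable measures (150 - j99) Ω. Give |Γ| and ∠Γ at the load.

Γ ≈ 0.631 ∠ -18.4°

Γ = (Z_L − Z_0)/(Z_L + Z_0) = (100 − j99)/(200 − j99)
|Γ| = 141/223 = 0.631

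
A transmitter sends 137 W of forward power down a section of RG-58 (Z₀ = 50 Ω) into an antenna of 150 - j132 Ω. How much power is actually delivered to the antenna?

|Γ| = |(100 − j132)/(200 − j132)| = 0.691
|Γ|² = 0.478
P_refl = |Γ|²·P_inc = 65.4 W, P_del = (1 − |Γ|²)·P_inc = 71.6 W

P_delivered ≈ 71.6 W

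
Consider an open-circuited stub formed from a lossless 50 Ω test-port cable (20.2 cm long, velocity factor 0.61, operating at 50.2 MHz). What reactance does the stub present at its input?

X_in ≈ -138 Ω (capacitive)

λ = v/f = 0.61·c / 50.2 MHz = 3.65 m
βl = 2π·l/λ = 2π × 0.0554 = 19.9°
tan(βl) = 0.363
For an open-circuited stub, Z_in = −jZ_0·cot(βl) = −jZ_0/tan(βl)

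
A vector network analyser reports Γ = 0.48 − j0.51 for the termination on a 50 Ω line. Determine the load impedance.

Z_L = Z_0·(1 + Γ)/(1 − Γ) = 50·(1.48 − j0.51)/(0.52 + j0.51)

Z_L ≈ 48 − j96.1 Ω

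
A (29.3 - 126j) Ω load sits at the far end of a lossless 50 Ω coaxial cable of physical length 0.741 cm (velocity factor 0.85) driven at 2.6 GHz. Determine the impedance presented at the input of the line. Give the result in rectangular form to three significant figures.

Z_in ≈ 6.91 − j44.6 Ω

λ = v/f = 0.85·c / 2.6 GHz = 0.0981 m
βl = 2π·l/λ = 2π × 0.0756 = 27.2°
tan(βl) = tan(27.2°) = 0.514
Z_in = Z_0·(Z_L + jZ_0·tanβl)/(Z_0 + jZ_L·tanβl)
     = 50·(29.3 − j100)/(115 + j15.1)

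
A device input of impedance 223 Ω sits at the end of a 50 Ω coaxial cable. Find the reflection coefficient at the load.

Γ = 0.634

Γ = (Z_L − Z_0)/(Z_L + Z_0) = (223 − 50)/(223 + 50) = 173/273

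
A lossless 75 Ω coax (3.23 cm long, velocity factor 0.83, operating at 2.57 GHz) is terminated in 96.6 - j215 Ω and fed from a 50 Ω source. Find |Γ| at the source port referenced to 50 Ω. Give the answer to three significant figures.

|Γ| ≈ 0.804

λ = v/f = 0.83·c / 2.57 GHz = 0.0969 m
βl = 2π·l/λ = 2π × 0.333 = 120°
tan(βl) = -1.73
Z_in = Z_0·(Z_L + jZ_0·tanβl)/(Z_0 + jZ_L·tanβl) = 18.7 + j76.5 Ω
Γ_s = (Z_in − Z_s)/(Z_in + Z_s) = (-31.3 + j76.5)/(68.7 + j76.5), |Γ_s| = 0.804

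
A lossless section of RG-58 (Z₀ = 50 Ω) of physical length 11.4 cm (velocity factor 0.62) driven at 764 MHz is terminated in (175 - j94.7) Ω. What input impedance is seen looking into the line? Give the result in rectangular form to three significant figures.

λ = v/f = 0.62·c / 764 MHz = 0.243 m
βl = 2π·l/λ = 2π × 0.468 = 169°
tan(βl) = tan(169°) = -0.202
Z_in = Z_0·(Z_L + jZ_0·tanβl)/(Z_0 + jZ_L·tanβl)
     = 50·(175 − j105)/(30.9 − j35.4)

Z_in ≈ 207 + j67.1 Ω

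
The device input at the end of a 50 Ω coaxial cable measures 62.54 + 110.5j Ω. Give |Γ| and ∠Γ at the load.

Γ = (Z_L − Z_0)/(Z_L + Z_0) = (12.54 + j110.5)/(112.5 + j110.5)
|Γ| = 111/158 = 0.705

Γ ≈ 0.705 ∠ 39°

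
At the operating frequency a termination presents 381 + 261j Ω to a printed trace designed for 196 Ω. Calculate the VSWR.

Γ = (Z_L − Z_0)/(Z_L + Z_0) = (185 + j261)/(577 + j261)
|Γ| = 320/633 = 0.505
VSWR = (1 + |Γ|)/(1 − |Γ|) = 1.51/0.495

VSWR ≈ 3.04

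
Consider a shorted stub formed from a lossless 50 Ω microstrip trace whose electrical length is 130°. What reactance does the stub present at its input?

X_in ≈ -59.6 Ω (capacitive)

tan(βl) = -1.19
For a shorted stub, Z_in = jZ_0·tan(βl)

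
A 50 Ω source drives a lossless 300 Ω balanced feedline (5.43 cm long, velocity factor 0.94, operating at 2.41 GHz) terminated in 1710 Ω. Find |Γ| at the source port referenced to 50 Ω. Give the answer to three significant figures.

|Γ| ≈ 0.94

λ = v/f = 0.94·c / 2.41 GHz = 0.117 m
βl = 2π·l/λ = 2π × 0.464 = 167°
tan(βl) = -0.23
Z_in = Z_0·(Z_L + jZ_0·tanβl)/(Z_0 + jZ_L·tanβl) = 663 + j799 Ω
Γ_s = (Z_in − Z_s)/(Z_in + Z_s) = (613 + j799)/(713 + j799), |Γ_s| = 0.94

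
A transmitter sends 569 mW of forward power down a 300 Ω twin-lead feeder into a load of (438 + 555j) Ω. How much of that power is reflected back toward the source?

P_reflected ≈ 218 mW

|Γ| = |(138 + j555)/(738 + j555)| = 0.619
|Γ|² = 0.384
P_refl = |Γ|²·P_inc = 218 mW, P_del = (1 − |Γ|²)·P_inc = 351 mW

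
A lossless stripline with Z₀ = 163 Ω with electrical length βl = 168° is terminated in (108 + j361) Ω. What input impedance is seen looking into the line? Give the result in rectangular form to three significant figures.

tan(βl) = tan(168°) = -0.213
Z_in = Z_0·(Z_L + jZ_0·tanβl)/(Z_0 + jZ_L·tanβl)
     = 163·(108 + j326)/(240 − j23)

Z_in ≈ 51.7 + j227 Ω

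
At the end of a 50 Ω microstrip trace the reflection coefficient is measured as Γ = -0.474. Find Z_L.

Z_L = Z_0·(1 + Γ)/(1 − Γ) = 50·(0.526)/(1.47)

Z_L ≈ 17.8 Ω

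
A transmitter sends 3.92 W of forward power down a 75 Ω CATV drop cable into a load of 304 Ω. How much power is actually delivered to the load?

Γ = (304 − 75)/(304 + 75) = 0.604
|Γ|² = 0.365
P_refl = |Γ|²·P_inc = 1.43 W, P_del = (1 − |Γ|²)·P_inc = 2.49 W

P_delivered ≈ 2.49 W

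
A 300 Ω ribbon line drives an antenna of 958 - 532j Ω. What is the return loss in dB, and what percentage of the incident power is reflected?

Γ = (658 − j532)/(1258 − j532), |Γ| = 0.62
RL = −20·log₁₀(0.62) = 4.16 dB
P_refl/P_inc = |Γ|² = 0.384

RL ≈ 4.16 dB; 38.4% of incident power reflected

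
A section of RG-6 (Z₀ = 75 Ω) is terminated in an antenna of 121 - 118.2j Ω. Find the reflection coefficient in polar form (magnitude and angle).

Γ ≈ 0.554 ∠ -37.6°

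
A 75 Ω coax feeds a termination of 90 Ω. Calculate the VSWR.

VSWR ≈ 1.2

Γ = (90 − 75)/(90 + 75) = 0.0909
VSWR = (1 + 0.0909)/(1 − 0.0909)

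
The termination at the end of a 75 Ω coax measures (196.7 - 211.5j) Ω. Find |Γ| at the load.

Γ = (Z_L − Z_0)/(Z_L + Z_0) = (121.7 − j211.5)/(271.7 − j211.5)
|Γ| = 244/344

|Γ| ≈ 0.709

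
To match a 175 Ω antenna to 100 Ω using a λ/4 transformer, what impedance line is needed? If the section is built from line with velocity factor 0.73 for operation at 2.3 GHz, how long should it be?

Z_qwt = √(Z_0·R_L) = √(100 × 175) = √17500
λ = 0.73·c/f = 0.0952 m, so l = λ/4 = 0.0238 m

Z_qwt ≈ 132 Ω; length ≈ 2.38 cm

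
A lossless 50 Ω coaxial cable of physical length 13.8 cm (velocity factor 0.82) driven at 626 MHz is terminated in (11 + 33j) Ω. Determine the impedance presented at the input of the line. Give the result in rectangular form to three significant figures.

λ = v/f = 0.82·c / 626 MHz = 0.393 m
βl = 2π·l/λ = 2π × 0.351 = 126°
tan(βl) = tan(126°) = -1.36
Z_in = Z_0·(Z_L + jZ_0·tanβl)/(Z_0 + jZ_L·tanβl)
     = 50·(11 − j34.8)/(94.7 − j14.9)

Z_in ≈ 8.48 − j17 Ω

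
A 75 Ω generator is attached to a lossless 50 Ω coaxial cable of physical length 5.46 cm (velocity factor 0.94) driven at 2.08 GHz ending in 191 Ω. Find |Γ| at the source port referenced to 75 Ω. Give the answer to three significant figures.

|Γ| ≈ 0.569

λ = v/f = 0.94·c / 2.08 GHz = 0.136 m
βl = 2π·l/λ = 2π × 0.403 = 145°
tan(βl) = -0.701
Z_in = Z_0·(Z_L + jZ_0·tanβl)/(Z_0 + jZ_L·tanβl) = 34.9 + j58.3 Ω
Γ_s = (Z_in − Z_s)/(Z_in + Z_s) = (-40.1 + j58.3)/(110 + j58.3), |Γ_s| = 0.569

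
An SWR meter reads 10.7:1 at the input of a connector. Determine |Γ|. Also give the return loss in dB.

|Γ| = (S − 1)/(S + 1) = (10.7 − 1)/(10.7 + 1) = 9.7/11.7
RL = −20·log₁₀|Γ| = −20·log₁₀(0.829)

|Γ| ≈ 0.829; return loss ≈ 1.63 dB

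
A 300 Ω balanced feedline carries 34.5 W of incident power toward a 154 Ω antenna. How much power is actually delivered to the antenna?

Γ = (154 − 300)/(154 + 300) = -0.322
|Γ|² = 0.103
P_refl = |Γ|²·P_inc = 3.57 W, P_del = (1 − |Γ|²)·P_inc = 30.9 W

P_delivered ≈ 30.9 W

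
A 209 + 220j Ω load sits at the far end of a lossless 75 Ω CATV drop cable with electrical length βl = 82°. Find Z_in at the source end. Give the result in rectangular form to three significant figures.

tan(βl) = tan(82°) = 7.12
Z_in = Z_0·(Z_L + jZ_0·tanβl)/(Z_0 + jZ_L·tanβl)
     = 75·(209 + j754)/(-1490 + j1490)

Z_in ≈ 13.7 − j24.3 Ω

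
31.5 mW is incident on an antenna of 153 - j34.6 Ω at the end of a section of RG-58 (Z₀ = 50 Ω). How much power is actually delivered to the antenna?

|Γ| = |(103 − j34.6)/(203 − j34.6)| = 0.528
|Γ|² = 0.278
P_refl = |Γ|²·P_inc = 8.77 mW, P_del = (1 − |Γ|²)·P_inc = 22.7 mW

P_delivered ≈ 22.7 mW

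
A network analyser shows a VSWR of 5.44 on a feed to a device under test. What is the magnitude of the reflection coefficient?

|Γ| = (S − 1)/(S + 1) = (5.44 − 1)/(5.44 + 1) = 4.44/6.44

|Γ| ≈ 0.689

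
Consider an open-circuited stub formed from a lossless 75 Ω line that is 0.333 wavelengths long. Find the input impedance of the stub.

βl = 2π × 0.333 = 120°
tan(βl) = -1.74
For an open-circuited stub, Z_in = −jZ_0·cot(βl) = −jZ_0/tan(βl)

Z_in ≈ +j43.1 Ω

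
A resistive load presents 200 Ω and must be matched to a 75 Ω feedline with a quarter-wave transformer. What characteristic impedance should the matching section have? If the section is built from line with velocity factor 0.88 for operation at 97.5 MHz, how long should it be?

Z_qwt ≈ 122 Ω; length ≈ 67.7 cm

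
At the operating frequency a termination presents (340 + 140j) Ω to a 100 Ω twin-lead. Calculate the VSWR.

Γ = (Z_L − Z_0)/(Z_L + Z_0) = (240 + j140)/(440 + j140)
|Γ| = 278/462 = 0.602
VSWR = (1 + |Γ|)/(1 − |Γ|) = 1.6/0.398

VSWR ≈ 4.02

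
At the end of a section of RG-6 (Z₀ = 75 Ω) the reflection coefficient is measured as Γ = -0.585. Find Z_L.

Z_L = Z_0·(1 + Γ)/(1 − Γ) = 75·(0.415)/(1.58)

Z_L ≈ 19.6 Ω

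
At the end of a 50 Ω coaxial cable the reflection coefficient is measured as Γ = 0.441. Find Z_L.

Z_L = Z_0·(1 + Γ)/(1 − Γ) = 50·(1.44)/(0.559)

Z_L ≈ 129 Ω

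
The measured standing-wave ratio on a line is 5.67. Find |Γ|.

|Γ| = (S − 1)/(S + 1) = (5.67 − 1)/(5.67 + 1) = 4.67/6.67

|Γ| ≈ 0.7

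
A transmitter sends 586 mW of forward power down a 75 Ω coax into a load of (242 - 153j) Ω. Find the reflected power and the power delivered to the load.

P_reflected ≈ 243 mW; P_delivered ≈ 343 mW

|Γ| = |(167 − j153)/(317 − j153)| = 0.643
|Γ|² = 0.414
P_refl = |Γ|²·P_inc = 243 mW, P_del = (1 − |Γ|²)·P_inc = 343 mW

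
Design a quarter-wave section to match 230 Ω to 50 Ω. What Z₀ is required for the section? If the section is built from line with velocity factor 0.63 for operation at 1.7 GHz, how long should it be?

Z_qwt ≈ 107 Ω; length ≈ 2.78 cm

Z_qwt = √(Z_0·R_L) = √(50 × 230) = √11500
λ = 0.63·c/f = 0.111 m, so l = λ/4 = 0.0278 m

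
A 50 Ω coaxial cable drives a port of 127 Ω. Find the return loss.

Γ = (127 − 50)/(127 + 50) = 0.435
RL = −20·log₁₀|Γ| = −20·log₁₀(0.435)

RL ≈ 7.23 dB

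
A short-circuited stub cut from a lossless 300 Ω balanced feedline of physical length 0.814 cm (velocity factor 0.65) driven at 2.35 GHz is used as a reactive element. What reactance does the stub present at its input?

X_in ≈ 213 Ω (inductive)

λ = v/f = 0.65·c / 2.35 GHz = 0.083 m
βl = 2π·l/λ = 2π × 0.0981 = 35.3°
tan(βl) = 0.708
For a short-circuited stub, Z_in = jZ_0·tan(βl)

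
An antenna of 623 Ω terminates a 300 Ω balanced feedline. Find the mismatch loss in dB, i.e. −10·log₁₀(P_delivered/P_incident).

Γ = (623 − 300)/(623 + 300) = 0.35
|Γ|² = 0.122, so P_del/P_inc = 1 − |Γ|² = 0.878
ML = −10·log₁₀(1 − |Γ|²)

mismatch loss ≈ 0.567 dB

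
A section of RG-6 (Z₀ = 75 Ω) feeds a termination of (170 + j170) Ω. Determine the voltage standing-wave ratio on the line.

Γ = (Z_L − Z_0)/(Z_L + Z_0) = (95 + j170)/(245 + j170)
|Γ| = 195/298 = 0.653
VSWR = (1 + |Γ|)/(1 − |Γ|) = 1.65/0.347

VSWR ≈ 4.76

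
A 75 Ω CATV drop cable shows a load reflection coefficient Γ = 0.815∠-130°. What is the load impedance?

Z_L = Z_0·(1 + Γ)/(1 − Γ) = 75·(0.476 − j0.624)/(1.52 + j0.624)

Z_L ≈ 9.29 − j34.5 Ω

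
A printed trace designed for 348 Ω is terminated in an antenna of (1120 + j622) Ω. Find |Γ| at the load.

Γ = (Z_L − Z_0)/(Z_L + Z_0) = (772 + j622)/(1468 + j622)
|Γ| = 991/1590

|Γ| ≈ 0.622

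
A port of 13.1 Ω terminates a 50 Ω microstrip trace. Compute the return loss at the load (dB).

Γ = (13.1 − 50)/(13.1 + 50) = -0.585
RL = −20·log₁₀|Γ| = −20·log₁₀(0.585)

RL ≈ 4.66 dB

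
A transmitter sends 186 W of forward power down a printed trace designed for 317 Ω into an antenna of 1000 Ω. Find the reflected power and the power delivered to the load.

Γ = (1000 − 317)/(1000 + 317) = 0.519
|Γ|² = 0.269
P_refl = |Γ|²·P_inc = 50 W, P_del = (1 − |Γ|²)·P_inc = 136 W

P_reflected ≈ 50 W; P_delivered ≈ 136 W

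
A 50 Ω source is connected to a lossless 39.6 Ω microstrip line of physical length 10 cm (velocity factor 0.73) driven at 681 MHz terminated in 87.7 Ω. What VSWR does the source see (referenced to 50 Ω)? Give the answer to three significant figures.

λ = v/f = 0.73·c / 681 MHz = 0.322 m
βl = 2π·l/λ = 2π × 0.311 = 112°
tan(βl) = -2.48
Z_in = Z_0·(Z_L + jZ_0·tanβl)/(Z_0 + jZ_L·tanβl) = 20.1 + j12.3 Ω
Γ_s = (Z_in − Z_s)/(Z_in + Z_s) = (-29.9 + j12.3)/(70.1 + j12.3), |Γ_s| = 0.454
VSWR = (1 + |Γ_s|)/(1 − |Γ_s|)

VSWR ≈ 2.66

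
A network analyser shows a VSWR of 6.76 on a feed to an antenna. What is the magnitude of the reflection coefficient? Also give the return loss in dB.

|Γ| ≈ 0.742; return loss ≈ 2.59 dB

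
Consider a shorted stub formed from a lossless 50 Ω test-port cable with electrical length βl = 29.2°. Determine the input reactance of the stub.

X_in ≈ 27.9 Ω (inductive)

tan(βl) = 0.559
For a shorted stub, Z_in = jZ_0·tan(βl)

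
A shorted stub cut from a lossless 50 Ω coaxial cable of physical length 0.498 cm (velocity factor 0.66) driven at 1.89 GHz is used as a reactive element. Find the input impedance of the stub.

Z_in ≈ +j15.4 Ω

λ = v/f = 0.66·c / 1.89 GHz = 0.105 m
βl = 2π·l/λ = 2π × 0.0475 = 17.1°
tan(βl) = 0.308
For a shorted stub, Z_in = jZ_0·tan(βl)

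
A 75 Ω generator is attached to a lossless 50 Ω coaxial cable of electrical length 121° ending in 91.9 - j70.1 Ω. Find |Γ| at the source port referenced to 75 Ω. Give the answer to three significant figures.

|Γ| ≈ 0.539

tan(βl) = -1.66
Z_in = Z_0·(Z_L + jZ_0·tanβl)/(Z_0 + jZ_L·tanβl) = 31.1 + j43.6 Ω
Γ_s = (Z_in − Z_s)/(Z_in + Z_s) = (-43.9 + j43.6)/(106 + j43.6), |Γ_s| = 0.539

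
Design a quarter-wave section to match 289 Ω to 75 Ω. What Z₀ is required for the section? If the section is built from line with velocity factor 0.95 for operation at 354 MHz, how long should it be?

Z_qwt ≈ 147 Ω; length ≈ 20.1 cm

Z_qwt = √(Z_0·R_L) = √(75 × 289) = √21680
λ = 0.95·c/f = 0.805 m, so l = λ/4 = 0.201 m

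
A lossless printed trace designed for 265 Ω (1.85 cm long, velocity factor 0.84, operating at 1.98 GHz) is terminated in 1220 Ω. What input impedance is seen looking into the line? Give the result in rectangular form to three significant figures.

λ = v/f = 0.84·c / 1.98 GHz = 0.127 m
βl = 2π·l/λ = 2π × 0.145 = 52.3°
tan(βl) = tan(52.3°) = 1.3
Z_in = Z_0·(Z_L + jZ_0·tanβl)/(Z_0 + jZ_L·tanβl)
     = 265·(1220 + j343)/(265 + j1580)

Z_in ≈ 89.4 − j190 Ω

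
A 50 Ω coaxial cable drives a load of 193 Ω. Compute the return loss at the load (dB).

Γ = (193 − 50)/(193 + 50) = 0.588
RL = −20·log₁₀|Γ| = −20·log₁₀(0.588)

RL ≈ 4.61 dB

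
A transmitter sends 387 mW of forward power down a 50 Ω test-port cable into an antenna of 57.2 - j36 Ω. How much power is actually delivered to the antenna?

|Γ| = |(7.2 − j36)/(107.2 − j36)| = 0.325
|Γ|² = 0.105
P_refl = |Γ|²·P_inc = 40.8 mW, P_del = (1 − |Γ|²)·P_inc = 346 mW

P_delivered ≈ 346 mW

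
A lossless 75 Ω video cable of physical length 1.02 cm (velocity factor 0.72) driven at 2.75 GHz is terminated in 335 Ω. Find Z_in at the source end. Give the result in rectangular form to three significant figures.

Z_in ≈ 30.3 − j64.2 Ω

λ = v/f = 0.72·c / 2.75 GHz = 0.0785 m
βl = 2π·l/λ = 2π × 0.13 = 46.8°
tan(βl) = tan(46.8°) = 1.06
Z_in = Z_0·(Z_L + jZ_0·tanβl)/(Z_0 + jZ_L·tanβl)
     = 75·(335 + j79.7)/(75 + j356)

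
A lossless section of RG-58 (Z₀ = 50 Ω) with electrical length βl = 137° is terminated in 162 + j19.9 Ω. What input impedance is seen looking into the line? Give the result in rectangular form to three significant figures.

Z_in ≈ 27.5 + j41.1 Ω

tan(βl) = tan(137°) = -0.933
Z_in = Z_0·(Z_L + jZ_0·tanβl)/(Z_0 + jZ_L·tanβl)
     = 50·(162 − j26.7)/(68.6 − j151)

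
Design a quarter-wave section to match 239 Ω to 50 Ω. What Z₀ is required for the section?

Z_qwt ≈ 109 Ω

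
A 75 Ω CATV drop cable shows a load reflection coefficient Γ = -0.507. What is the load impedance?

Z_L ≈ 24.5 Ω

Z_L = Z_0·(1 + Γ)/(1 − Γ) = 75·(0.493)/(1.51)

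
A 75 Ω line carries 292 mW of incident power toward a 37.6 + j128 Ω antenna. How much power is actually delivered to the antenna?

P_delivered ≈ 113 mW

|Γ| = |(-37.4 + j128)/(112.6 + j128)| = 0.782
|Γ|² = 0.612
P_refl = |Γ|²·P_inc = 179 mW, P_del = (1 − |Γ|²)·P_inc = 113 mW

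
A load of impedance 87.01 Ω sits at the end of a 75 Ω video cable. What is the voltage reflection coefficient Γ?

Γ = (Z_L − Z_0)/(Z_L + Z_0) = (87.01 − 75)/(87.01 + 75) = 12.01/162

Γ = 0.0741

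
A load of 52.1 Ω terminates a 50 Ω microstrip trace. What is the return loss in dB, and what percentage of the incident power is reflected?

RL ≈ 33.7 dB; 0.0423% of incident power reflected

Γ = (52.1 − 50)/(52.1 + 50) = 0.0206
RL = −20·log₁₀(0.0206) = 33.7 dB
P_refl/P_inc = |Γ|² = 0.000423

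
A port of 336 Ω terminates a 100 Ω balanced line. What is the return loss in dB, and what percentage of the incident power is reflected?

RL ≈ 5.33 dB; 29.3% of incident power reflected

Γ = (336 − 100)/(336 + 100) = 0.541
RL = −20·log₁₀(0.541) = 5.33 dB
P_refl/P_inc = |Γ|² = 0.293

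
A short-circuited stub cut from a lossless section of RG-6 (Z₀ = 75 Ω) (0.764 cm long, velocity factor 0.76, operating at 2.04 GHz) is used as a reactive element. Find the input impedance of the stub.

Z_in ≈ +j34.4 Ω

λ = v/f = 0.76·c / 2.04 GHz = 0.112 m
βl = 2π·l/λ = 2π × 0.0684 = 24.6°
tan(βl) = 0.458
For a short-circuited stub, Z_in = jZ_0·tan(βl)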